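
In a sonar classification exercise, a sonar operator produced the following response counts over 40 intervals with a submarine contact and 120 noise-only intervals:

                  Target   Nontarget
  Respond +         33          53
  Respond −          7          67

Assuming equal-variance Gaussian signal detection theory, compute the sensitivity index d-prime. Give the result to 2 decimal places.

H = 33/40 = 0.8250
FA = 53/120 = 0.4417
Φ⁻¹(H) = Φ⁻¹(0.8250) = 0.9346
Φ⁻¹(FA) = Φ⁻¹(0.4417) = -0.1467
d' = z(H) − z(FA) = 0.9346 − (-0.1467) = 1.0813

d-prime = 1.08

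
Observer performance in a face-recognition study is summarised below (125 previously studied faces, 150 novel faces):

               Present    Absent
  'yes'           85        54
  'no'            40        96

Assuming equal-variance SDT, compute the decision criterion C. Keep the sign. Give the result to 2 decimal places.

C = -0.05

H = 85/125 = 0.6800
FA = 54/150 = 0.3600
z(H) = z(0.6800) = 0.4677
z(FA) = z(0.3600) = -0.3585
c = −½·[z(H) + z(FA)] = −0.5 × (0.4677 + (-0.3585)) = -0.0546
c < 0: the observer has a liberal response bias.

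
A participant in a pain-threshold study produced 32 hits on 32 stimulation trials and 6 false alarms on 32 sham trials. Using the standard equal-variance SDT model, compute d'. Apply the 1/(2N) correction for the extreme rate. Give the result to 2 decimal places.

d' = 3.04

The hit rate is 32/32 = 1, so apply the 1/(2N) correction: H → 1 − 1/(2·32) = 0.98438.
z(H) = z(0.98438) = 2.154
z(FA) = z(0.18750) = -0.887
d' = 2.154 − (-0.887) = 3.041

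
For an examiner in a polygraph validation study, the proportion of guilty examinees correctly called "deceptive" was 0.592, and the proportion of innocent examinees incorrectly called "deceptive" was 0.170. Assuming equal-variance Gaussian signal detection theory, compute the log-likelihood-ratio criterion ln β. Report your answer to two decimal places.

z(H) = 0.233
z(FA) = -0.954
ln β = −½·[z(H)² − z(FA)²] = −0.5 × (0.054 − 0.910) = 0.428

ln β = 0.43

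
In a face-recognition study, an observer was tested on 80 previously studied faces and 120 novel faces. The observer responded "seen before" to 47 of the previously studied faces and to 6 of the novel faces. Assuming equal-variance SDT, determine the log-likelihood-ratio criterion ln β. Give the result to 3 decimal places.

ln β = 1.328

H = 47/80 = 0.5875
FA = 6/120 = 0.0500
z(0.5875) = 0.2211, z(0.0500) = -1.6449
ln β = −½·[z(H)² − z(FA)²] = −0.5 × (0.0489 − 2.7057) = 1.3284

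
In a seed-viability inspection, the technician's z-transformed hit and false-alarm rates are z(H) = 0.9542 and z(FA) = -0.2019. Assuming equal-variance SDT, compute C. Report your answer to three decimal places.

C = -0.376

c = −½·[z(H) + z(FA)] = −½·(0.9542 + (-0.2019)) = -0.37615
c < 0: the technician has a liberal response bias.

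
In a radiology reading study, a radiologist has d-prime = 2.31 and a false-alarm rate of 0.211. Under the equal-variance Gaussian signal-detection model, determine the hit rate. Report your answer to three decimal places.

z(false-alarm rate) = z(0.211) = -0.8030
z(H) = z(FA) + d' = -0.8030 + 2.31 = 1.5070
hit rate = Φ(1.5070) = 0.9341

hit rate = 0.934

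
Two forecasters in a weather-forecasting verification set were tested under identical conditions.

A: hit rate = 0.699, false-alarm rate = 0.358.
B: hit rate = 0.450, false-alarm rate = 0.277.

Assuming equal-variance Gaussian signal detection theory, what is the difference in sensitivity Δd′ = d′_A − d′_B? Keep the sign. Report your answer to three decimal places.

Δd′ = 0.419

A: z(0.699) = 0.5215, z(0.358) = -0.3638, d' = 0.8853
B: z(0.450) = -0.1257, z(0.277) = -0.5918, d' = 0.4661
Δd' = d'_A − d'_B = 0.8853 − 0.4661 = 0.4192
A has the higher sensitivity.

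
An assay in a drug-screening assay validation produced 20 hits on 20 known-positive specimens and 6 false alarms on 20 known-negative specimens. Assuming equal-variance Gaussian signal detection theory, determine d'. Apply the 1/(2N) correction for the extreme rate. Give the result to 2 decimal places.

d' = 2.48

The hit rate is 20/20 = 1, so apply the 1/(2N) correction: H → 1 − 1/(2·20) = 0.97500.
z(H) = z(0.97500) = 1.960
z(FA) = z(0.30000) = -0.524
d' = 1.960 − (-0.524) = 2.484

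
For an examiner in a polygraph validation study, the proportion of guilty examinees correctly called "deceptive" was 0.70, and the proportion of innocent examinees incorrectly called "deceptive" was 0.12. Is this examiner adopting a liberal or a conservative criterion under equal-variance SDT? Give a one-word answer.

conservative

z(H) = 0.524, z(FA) = -1.175
c = −½·(z(H) + z(FA)) = 0.3255
c > 0 → conservative criterion (biased toward responding “no”).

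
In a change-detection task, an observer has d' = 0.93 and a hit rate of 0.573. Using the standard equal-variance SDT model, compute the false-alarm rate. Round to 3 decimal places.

false-alarm rate = 0.228

z(hit rate) = z(0.573) = 0.1840
z(FA) = z(H) − d' = 0.1840 − 0.93 = -0.7460
false-alarm rate = Φ(-0.7460) = 0.2278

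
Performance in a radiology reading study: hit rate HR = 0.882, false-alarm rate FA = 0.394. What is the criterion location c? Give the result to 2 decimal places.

c = -0.46

z(0.882) = 1.1850, z(0.394) = -0.2689
c = −½·[z(H) + z(FA)] = −0.5 × (1.1850 + (-0.2689)) = -0.45805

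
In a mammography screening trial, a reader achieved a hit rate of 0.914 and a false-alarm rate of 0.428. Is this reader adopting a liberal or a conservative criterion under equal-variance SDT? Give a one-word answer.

liberal

z(H) = 1.366, z(FA) = -0.181
c = −½·(z(H) + z(FA)) = -0.5925
c < 0 → liberal criterion (biased toward responding “yes”).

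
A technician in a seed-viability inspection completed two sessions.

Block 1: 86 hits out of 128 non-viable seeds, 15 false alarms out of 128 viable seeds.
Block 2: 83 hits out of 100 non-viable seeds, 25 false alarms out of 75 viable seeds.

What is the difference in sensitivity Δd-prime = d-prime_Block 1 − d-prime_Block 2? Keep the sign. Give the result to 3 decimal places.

Block 1: z(0.6719) = 0.4452, z(0.1172) = -1.1891, d' = 1.6343
Block 2: z(0.8300) = 0.9542, z(0.3333) = -0.4308, d' = 1.3850
Δd' = d'_Block 1 − d'_Block 2 = 1.6343 − 1.3850 = 0.2493
Block 1 has the higher sensitivity.

Δd-prime = 0.249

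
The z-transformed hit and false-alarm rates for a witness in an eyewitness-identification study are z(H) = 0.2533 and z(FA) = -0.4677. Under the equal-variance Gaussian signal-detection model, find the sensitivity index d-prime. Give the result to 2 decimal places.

d' = z(H) − z(FA) = 0.2533 − (-0.4677) = 0.7210

d-prime = 0.72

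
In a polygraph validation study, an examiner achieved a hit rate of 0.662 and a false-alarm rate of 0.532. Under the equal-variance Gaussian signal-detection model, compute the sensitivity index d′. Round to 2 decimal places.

z(H) = 0.418
z(FA) = 0.080
d' = z(H) − z(FA) = 0.418 − 0.080 = 0.338

d′ = 0.34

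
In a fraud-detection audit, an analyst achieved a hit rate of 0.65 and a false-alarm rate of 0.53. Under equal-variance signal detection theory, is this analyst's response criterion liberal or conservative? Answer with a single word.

liberal

z(H) = 0.385, z(FA) = 0.075
c = −½·(z(H) + z(FA)) = -0.230
c < 0 → liberal criterion (biased toward responding “yes”).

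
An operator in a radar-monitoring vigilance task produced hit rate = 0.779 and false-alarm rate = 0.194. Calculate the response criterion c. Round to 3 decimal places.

c = 0.047

z(H) = 0.7688
z(FA) = -0.8633
c = −½·[z(H) + z(FA)] = −0.5 × (0.7688 + (-0.8633)) = 0.04725
c > 0: the operator has a conservative response bias.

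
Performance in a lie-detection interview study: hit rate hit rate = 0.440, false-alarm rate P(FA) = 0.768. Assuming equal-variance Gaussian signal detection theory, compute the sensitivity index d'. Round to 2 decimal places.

d' = -0.88

Φ⁻¹(H) = Φ⁻¹(0.440) = -0.151
Φ⁻¹(FA) = Φ⁻¹(0.768) = 0.732
d' = z(H) − z(FA) = -0.151 − 0.732 = -0.883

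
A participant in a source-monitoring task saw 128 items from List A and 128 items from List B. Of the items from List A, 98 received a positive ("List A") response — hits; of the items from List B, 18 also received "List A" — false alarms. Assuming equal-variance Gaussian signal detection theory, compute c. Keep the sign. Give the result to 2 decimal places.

H = 98/128 = 0.7656
FA = 18/128 = 0.1406
z(H) = z(0.7656) = 0.7244
z(FA) = z(0.1406) = -1.0776
c = −½·[z(H) + z(FA)] = −0.5 × (0.7244 + (-1.0776)) = 0.1766
c > 0: the participant has a conservative response bias.

c = 0.18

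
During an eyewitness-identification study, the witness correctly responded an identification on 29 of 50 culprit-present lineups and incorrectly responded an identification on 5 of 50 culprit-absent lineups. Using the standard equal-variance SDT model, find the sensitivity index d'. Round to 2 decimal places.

d' = 1.48

H = 29/50 = 0.5800
FA = 5/50 = 0.1000
z(H) = 0.202
z(FA) = -1.282
d' = z(H) − z(FA) = 0.202 − (-1.282) = 1.484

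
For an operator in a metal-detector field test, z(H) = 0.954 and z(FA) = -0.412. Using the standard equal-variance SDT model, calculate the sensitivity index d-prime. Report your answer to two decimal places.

d-prime = 1.37

d' = z(H) − z(FA) = 0.954 − (-0.412) = 1.366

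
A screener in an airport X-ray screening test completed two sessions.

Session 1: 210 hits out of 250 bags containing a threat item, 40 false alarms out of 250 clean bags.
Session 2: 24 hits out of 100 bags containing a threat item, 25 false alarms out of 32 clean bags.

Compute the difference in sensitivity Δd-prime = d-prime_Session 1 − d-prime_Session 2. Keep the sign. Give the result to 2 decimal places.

Session 1: z(0.8400) = 0.994, z(0.1600) = -0.994, d' = 1.988
Session 2: z(0.2400) = -0.706, z(0.7812) = 0.776, d' = -1.482
Δd' = d'_Session 1 − d'_Session 2 = 1.988 − (-1.482) = 3.470
Session 1 has the higher sensitivity.

Δd-prime = 3.47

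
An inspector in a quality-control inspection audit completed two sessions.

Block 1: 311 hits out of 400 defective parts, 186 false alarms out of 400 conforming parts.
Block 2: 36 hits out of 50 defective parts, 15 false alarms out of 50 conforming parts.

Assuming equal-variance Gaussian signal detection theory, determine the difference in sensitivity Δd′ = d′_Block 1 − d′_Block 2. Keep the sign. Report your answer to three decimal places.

Block 1: z(0.7775) = 0.7638, z(0.4650) = -0.0878, d' = 0.8516
Block 2: z(0.7200) = 0.5828, z(0.3000) = -0.5244, d' = 1.1072
Δd' = d'_Block 1 − d'_Block 2 = 0.8516 − 1.1072 = -0.2556
Block 2 has the higher sensitivity.

Δd′ = -0.256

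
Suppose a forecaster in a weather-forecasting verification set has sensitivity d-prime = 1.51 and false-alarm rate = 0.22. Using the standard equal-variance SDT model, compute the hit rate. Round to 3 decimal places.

hit rate = 0.770

z(false-alarm rate) = z(0.22) = -0.7722
z(H) = z(FA) + d' = -0.7722 + 1.51 = 0.7378
hit rate = Φ(0.7378) = 0.7697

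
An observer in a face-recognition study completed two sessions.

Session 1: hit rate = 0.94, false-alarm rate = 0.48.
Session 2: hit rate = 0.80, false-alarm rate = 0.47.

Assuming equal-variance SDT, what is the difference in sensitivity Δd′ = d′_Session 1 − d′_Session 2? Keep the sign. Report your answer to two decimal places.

Δd′ = 0.69

Session 1: z(0.94) = 1.555, z(0.48) = -0.050, d' = 1.605
Session 2: z(0.80) = 0.842, z(0.47) = -0.075, d' = 0.917
Δd' = d'_Session 1 − d'_Session 2 = 1.605 − 0.917 = 0.688
Session 1 has the higher sensitivity.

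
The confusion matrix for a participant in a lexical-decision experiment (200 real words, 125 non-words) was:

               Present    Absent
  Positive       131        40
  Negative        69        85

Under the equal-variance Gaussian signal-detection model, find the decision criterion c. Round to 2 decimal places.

H = 131/200 = 0.6550
FA = 40/125 = 0.3200
z(H) = z(0.6550) = 0.399
z(FA) = z(0.3200) = -0.468
c = −½·[z(H) + z(FA)] = −0.5 × (0.399 + (-0.468)) = 0.0345
c > 0: the participant has a conservative response bias.

c = 0.03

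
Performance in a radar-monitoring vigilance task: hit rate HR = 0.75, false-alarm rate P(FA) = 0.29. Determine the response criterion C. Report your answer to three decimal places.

z(H) = 0.6745
z(FA) = -0.5534
c = −½·[z(H) + z(FA)] = −0.5 × (0.6745 + (-0.5534)) = -0.06055

C = -0.061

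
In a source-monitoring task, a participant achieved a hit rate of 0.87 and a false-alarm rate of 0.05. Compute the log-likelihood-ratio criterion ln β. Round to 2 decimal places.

ln β = 0.72

z(0.87) = 1.126, z(0.05) = -1.645
ln β = −½·[z(H)² − z(FA)²] = −0.5 × (1.268 − 2.706) = 0.719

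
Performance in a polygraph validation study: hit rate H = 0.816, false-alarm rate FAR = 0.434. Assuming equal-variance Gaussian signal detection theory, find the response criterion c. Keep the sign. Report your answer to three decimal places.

c = -0.367

z(0.816) = 0.9002, z(0.434) = -0.1662
c = −½·[z(H) + z(FA)] = −0.5 × (0.9002 + (-0.1662)) = -0.3670
c < 0: the examiner has a liberal response bias.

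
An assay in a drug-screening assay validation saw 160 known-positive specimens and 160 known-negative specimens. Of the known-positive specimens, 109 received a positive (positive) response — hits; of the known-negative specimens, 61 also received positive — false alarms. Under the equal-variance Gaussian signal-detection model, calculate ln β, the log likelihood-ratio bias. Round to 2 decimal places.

ln β = -0.07

H = 109/160 = 0.6813
FA = 61/160 = 0.3812
z(H) = z(0.6813) = 0.471
z(FA) = z(0.3812) = -0.302
ln β = −½·[z(H)² − z(FA)²] = −0.5 × (0.222 − 0.091) = -0.0655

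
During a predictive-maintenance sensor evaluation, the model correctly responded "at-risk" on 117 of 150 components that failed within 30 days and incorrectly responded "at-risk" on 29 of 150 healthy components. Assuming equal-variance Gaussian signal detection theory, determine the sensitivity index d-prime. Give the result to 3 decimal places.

d-prime = 1.638

H = 117/150 = 0.7800
FA = 29/150 = 0.1933
Φ⁻¹(0.7800) = 0.7722, Φ⁻¹(0.1933) = -0.8658
d' = z(H) − z(FA) = 0.7722 − (-0.8658) = 1.6380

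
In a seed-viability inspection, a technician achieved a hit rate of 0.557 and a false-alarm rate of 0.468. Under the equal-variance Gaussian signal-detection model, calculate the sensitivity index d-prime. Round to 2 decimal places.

d-prime = 0.22

z(H) = 0.1434
z(FA) = -0.0803
d' = z(H) − z(FA) = 0.1434 − (-0.0803) = 0.2237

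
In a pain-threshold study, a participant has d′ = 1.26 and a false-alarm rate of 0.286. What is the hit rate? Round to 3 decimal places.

z(false-alarm rate) = z(0.286) = -0.5651
z(H) = z(FA) + d' = -0.5651 + 1.26 = 0.6949
hit rate = Φ(0.6949) = 0.7564

hit rate = 0.756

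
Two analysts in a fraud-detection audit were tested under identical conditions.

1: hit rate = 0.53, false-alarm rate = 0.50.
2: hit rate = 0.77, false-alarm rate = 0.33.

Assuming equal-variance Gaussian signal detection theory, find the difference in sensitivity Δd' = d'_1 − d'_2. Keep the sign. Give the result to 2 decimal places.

Δd' = -1.10

1: z(0.53) = 0.075, z(0.50) = 0.000, d' = 0.075
2: z(0.77) = 0.739, z(0.33) = -0.440, d' = 1.179
Δd' = d'_1 − d'_2 = 0.075 − 1.179 = -1.104
2 has the higher sensitivity.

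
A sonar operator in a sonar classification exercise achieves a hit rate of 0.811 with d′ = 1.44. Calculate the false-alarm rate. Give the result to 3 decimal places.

z(hit rate) = z(0.811) = 0.8816
z(FA) = z(H) − d' = 0.8816 − 1.44 = -0.5584
false-alarm rate = Φ(-0.5584) = 0.2883

false-alarm rate = 0.288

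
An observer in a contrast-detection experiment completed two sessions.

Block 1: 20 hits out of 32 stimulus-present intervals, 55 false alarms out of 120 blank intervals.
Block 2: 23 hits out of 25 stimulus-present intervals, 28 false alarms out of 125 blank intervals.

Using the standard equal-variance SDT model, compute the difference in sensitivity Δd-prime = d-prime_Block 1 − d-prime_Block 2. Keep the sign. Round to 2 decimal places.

Block 1: z(0.6250) = 0.319, z(0.4583) = -0.105, d' = 0.424
Block 2: z(0.9200) = 1.405, z(0.2240) = -0.759, d' = 2.164
Δd' = d'_Block 1 − d'_Block 2 = 0.424 − 2.164 = -1.740
Block 2 has the higher sensitivity.

Δd-prime = -1.74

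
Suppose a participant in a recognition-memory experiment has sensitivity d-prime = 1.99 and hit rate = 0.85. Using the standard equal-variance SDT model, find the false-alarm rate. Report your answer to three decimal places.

false-alarm rate = 0.170

z(hit rate) = z(0.85) = 1.0364
z(FA) = z(H) − d' = 1.0364 − 1.99 = -0.9536
false-alarm rate = Φ(-0.9536) = 0.1701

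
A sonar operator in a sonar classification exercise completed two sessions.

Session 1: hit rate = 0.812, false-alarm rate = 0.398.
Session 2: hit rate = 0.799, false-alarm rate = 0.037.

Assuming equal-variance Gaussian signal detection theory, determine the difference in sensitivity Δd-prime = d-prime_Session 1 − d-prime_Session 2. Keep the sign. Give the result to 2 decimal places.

Session 1: z(0.812) = 0.885, z(0.398) = -0.259, d' = 1.144
Session 2: z(0.799) = 0.838, z(0.037) = -1.787, d' = 2.625
Δd' = d'_Session 1 − d'_Session 2 = 1.144 − 2.625 = -1.481
Session 2 has the higher sensitivity.

Δd-prime = -1.48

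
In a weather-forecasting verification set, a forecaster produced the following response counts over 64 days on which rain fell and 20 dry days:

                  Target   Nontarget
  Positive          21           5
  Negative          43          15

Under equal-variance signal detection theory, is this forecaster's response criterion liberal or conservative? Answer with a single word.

conservative

z(H) = -0.445, z(FA) = -0.674
c = −½·(z(H) + z(FA)) = 0.5595
c > 0 → conservative criterion (biased toward responding “no”).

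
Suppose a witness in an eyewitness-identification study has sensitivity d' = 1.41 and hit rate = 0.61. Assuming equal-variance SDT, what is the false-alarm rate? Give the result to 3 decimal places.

false-alarm rate = 0.129

z(hit rate) = z(0.61) = 0.2793
z(FA) = z(H) − d' = 0.2793 − 1.41 = -1.1307
false-alarm rate = Φ(-1.1307) = 0.1291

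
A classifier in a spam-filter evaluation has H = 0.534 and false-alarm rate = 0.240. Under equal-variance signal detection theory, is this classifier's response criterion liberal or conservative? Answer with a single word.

conservative

z(H) = 0.085, z(FA) = -0.706
c = −½·(z(H) + z(FA)) = 0.3105
c > 0 → conservative criterion (biased toward responding “no”).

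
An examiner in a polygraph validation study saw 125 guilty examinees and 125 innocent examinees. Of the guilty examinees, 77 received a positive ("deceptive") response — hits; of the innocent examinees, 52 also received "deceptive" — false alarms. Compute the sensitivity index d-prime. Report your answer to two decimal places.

d-prime = 0.51

H = 77/125 = 0.6160
FA = 52/125 = 0.4160
z(H) = z(0.6160) = 0.295
z(FA) = z(0.4160) = -0.212
d' = z(H) − z(FA) = 0.295 − (-0.212) = 0.507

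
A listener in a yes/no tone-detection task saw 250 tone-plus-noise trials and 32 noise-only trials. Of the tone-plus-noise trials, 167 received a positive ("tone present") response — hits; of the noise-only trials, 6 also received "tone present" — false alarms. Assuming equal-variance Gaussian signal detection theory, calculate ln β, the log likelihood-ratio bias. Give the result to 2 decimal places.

H = 167/250 = 0.6680
FA = 6/32 = 0.1875
z(H) = 0.434
z(FA) = -0.887
ln β = −½·[z(H)² − z(FA)²] = −0.5 × (0.188 − 0.787) = 0.2995

ln β = 0.30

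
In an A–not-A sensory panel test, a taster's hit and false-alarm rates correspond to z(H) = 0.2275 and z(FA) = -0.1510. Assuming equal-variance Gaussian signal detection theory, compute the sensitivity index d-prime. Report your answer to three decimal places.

d-prime = 0.379

d' = z(H) − z(FA) = 0.2275 − (-0.1510) = 0.3785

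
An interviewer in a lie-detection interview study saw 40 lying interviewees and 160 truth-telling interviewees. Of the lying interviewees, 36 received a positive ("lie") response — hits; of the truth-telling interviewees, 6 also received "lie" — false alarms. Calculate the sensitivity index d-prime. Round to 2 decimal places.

H = 36/40 = 0.9000
FA = 6/160 = 0.0375
z(H) = z(0.9000) = 1.2816
z(FA) = z(0.0375) = -1.7805
d' = z(H) − z(FA) = 1.2816 − (-1.7805) = 3.0621

d-prime = 3.06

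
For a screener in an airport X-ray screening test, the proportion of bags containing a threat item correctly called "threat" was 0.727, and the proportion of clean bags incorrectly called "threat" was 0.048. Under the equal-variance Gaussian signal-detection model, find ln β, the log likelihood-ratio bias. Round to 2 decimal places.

ln β = 1.20

z(H) = z(0.727) = 0.604
z(FA) = z(0.048) = -1.665
ln β = −½·[z(H)² − z(FA)²] = −0.5 × (0.365 − 2.772) = 1.2035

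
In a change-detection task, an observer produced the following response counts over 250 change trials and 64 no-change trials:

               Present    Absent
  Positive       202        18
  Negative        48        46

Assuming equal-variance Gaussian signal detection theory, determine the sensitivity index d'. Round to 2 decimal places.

H = 202/250 = 0.8080
FA = 18/64 = 0.2812
z(H) = z(0.8080) = 0.871
z(FA) = z(0.2812) = -0.579
d' = z(H) − z(FA) = 0.871 − (-0.579) = 1.450

d' = 1.45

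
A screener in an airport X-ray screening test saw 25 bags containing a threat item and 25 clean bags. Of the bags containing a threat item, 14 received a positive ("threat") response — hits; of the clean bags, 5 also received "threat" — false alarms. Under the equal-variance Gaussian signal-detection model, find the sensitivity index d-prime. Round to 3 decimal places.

d-prime = 0.993

H = 14/25 = 0.5600
FA = 5/25 = 0.2000
z(H) = z(0.5600) = 0.1510
z(FA) = z(0.2000) = -0.8416
d' = z(H) − z(FA) = 0.1510 − (-0.8416) = 0.9926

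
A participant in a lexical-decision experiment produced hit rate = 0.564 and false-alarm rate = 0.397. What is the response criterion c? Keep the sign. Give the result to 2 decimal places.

c = 0.05

Φ⁻¹(H) = Φ⁻¹(0.564) = 0.1611
Φ⁻¹(FA) = Φ⁻¹(0.397) = -0.2611
c = −½·[z(H) + z(FA)] = −0.5 × (0.1611 + (-0.2611)) = 0.0500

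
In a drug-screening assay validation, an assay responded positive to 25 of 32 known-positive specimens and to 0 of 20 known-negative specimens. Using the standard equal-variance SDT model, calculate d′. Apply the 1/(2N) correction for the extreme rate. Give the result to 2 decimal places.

The false-alarm rate is 0/20 = 0, so apply the 1/(2N) correction: FA → 1/(2·20) = 0.02500.
z(H) = z(0.78125) = 0.776
z(FA) = z(0.02500) = -1.960
d' = 0.776 − (-1.960) = 2.736

d′ = 2.74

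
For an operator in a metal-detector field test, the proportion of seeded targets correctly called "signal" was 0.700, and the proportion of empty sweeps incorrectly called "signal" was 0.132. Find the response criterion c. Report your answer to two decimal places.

z(0.700) = 0.524, z(0.132) = -1.117
c = −½·[z(H) + z(FA)] = −0.5 × (0.524 + (-1.117)) = 0.2965

c = 0.30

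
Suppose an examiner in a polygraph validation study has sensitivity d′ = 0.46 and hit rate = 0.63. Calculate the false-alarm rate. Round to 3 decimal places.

false-alarm rate = 0.449

z(hit rate) = z(0.63) = 0.3319
z(FA) = z(H) − d' = 0.3319 − 0.46 = -0.1281
false-alarm rate = Φ(-0.1281) = 0.4490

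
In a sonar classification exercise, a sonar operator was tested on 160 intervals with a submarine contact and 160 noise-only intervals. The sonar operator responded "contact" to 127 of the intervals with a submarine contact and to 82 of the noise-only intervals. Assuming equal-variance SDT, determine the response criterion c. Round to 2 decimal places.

c = -0.43

H = 127/160 = 0.7937
FA = 82/160 = 0.5125
z(0.7937) = 0.819, z(0.5125) = 0.031
c = −½·[z(H) + z(FA)] = −0.5 × (0.819 + 0.031) = -0.425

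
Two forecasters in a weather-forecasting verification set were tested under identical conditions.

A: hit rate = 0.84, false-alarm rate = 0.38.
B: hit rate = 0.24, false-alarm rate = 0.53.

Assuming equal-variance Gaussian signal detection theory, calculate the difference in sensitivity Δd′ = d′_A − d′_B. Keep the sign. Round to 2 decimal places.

A: z(0.84) = 0.994, z(0.38) = -0.305, d' = 1.299
B: z(0.24) = -0.706, z(0.53) = 0.075, d' = -0.781
Δd' = d'_A − d'_B = 1.299 − (-0.781) = 2.080
A has the higher sensitivity.

Δd′ = 2.08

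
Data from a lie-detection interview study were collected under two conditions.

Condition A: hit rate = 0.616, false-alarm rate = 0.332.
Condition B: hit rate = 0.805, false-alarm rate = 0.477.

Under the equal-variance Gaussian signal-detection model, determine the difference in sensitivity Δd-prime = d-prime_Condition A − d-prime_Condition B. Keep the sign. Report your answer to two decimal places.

Δd-prime = -0.19

Condition A: z(0.616) = 0.295, z(0.332) = -0.434, d' = 0.729
Condition B: z(0.805) = 0.860, z(0.477) = -0.058, d' = 0.918
Δd' = d'_Condition A − d'_Condition B = 0.729 − 0.918 = -0.189
Condition B has the higher sensitivity.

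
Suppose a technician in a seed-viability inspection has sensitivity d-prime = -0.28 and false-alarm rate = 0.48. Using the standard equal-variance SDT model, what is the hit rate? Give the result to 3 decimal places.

z(false-alarm rate) = z(0.48) = -0.0502
z(H) = z(FA) + d' = -0.0502 + (-0.28) = -0.3302
hit rate = Φ(-0.3302) = 0.3706

hit rate = 0.371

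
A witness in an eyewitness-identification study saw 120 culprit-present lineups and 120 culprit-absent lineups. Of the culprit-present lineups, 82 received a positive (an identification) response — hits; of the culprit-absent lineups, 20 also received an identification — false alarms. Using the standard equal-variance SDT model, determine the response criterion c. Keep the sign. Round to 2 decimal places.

H = 82/120 = 0.6833
FA = 20/120 = 0.1667
z(0.6833) = 0.4769, z(0.1667) = -0.9673
c = −½·[z(H) + z(FA)] = −0.5 × (0.4769 + (-0.9673)) = 0.2452

c = 0.25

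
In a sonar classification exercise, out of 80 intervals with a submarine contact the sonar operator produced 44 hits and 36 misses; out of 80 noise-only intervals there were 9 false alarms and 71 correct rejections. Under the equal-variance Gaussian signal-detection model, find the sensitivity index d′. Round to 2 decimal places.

d′ = 1.34

H = 44/80 = 0.5500
FA = 9/80 = 0.1125
z(0.5500) = 0.1257, z(0.1125) = -1.2133
d' = z(H) − z(FA) = 0.1257 − (-1.2133) = 1.3390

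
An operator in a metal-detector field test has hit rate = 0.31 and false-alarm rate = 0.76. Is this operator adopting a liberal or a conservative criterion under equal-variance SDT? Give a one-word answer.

z(H) = -0.496, z(FA) = 0.706
c = −½·(z(H) + z(FA)) = -0.105
c < 0 → liberal criterion (biased toward responding “yes”).

liberal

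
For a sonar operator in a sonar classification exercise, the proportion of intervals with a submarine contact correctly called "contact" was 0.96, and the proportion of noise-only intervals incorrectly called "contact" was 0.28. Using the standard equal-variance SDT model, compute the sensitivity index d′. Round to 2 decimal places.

d′ = 2.33

z(H) = z(0.96) = 1.7507
z(FA) = z(0.28) = -0.5828
d' = z(H) − z(FA) = 1.7507 − (-0.5828) = 2.3335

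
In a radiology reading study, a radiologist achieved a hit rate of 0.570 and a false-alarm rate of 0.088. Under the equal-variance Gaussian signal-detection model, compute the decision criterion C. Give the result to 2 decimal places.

C = 0.59

z(H) = z(0.570) = 0.1764
z(FA) = z(0.088) = -1.3532
c = −½·[z(H) + z(FA)] = −0.5 × (0.1764 + (-1.3532)) = 0.5884
c > 0: the radiologist has a conservative response bias.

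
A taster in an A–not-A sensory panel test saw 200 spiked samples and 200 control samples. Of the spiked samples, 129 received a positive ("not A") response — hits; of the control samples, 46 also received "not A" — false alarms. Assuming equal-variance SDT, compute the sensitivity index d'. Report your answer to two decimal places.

H = 129/200 = 0.6450
FA = 46/200 = 0.2300
z(H) = z(0.6450) = 0.3719
z(FA) = z(0.2300) = -0.7388
d' = z(H) − z(FA) = 0.3719 − (-0.7388) = 1.1107

d' = 1.11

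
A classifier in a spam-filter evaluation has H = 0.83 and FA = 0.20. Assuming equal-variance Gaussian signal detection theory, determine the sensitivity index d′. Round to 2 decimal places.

d′ = 1.80

z(H) = 0.954
z(FA) = -0.842
d' = z(H) − z(FA) = 0.954 − (-0.842) = 1.796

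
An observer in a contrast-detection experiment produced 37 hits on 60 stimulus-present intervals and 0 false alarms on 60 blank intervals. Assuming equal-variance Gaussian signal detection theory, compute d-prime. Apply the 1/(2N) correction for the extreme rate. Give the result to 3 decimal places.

d-prime = 2.691

The false-alarm rate is 0/60 = 0, so apply the 1/(2N) correction: FA → 1/(2·60) = 0.00833.
z(H) = z(0.61667) = 0.2967
z(FA) = z(0.00833) = -2.3941
d' = 0.2967 − (-2.3941) = 2.6908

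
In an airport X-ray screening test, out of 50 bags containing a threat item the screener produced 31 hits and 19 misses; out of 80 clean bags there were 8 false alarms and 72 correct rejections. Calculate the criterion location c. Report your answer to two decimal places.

H = 31/50 = 0.6200
FA = 8/80 = 0.1000
z(H) = z(0.6200) = 0.305
z(FA) = z(0.1000) = -1.282
c = −½·[z(H) + z(FA)] = −0.5 × (0.305 + (-1.282)) = 0.4885
c > 0: the screener has a conservative response bias.

c = 0.49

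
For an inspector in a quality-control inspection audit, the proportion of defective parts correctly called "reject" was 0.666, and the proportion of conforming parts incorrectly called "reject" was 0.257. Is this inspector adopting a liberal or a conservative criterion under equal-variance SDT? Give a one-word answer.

z(H) = 0.429, z(FA) = -0.653
c = −½·(z(H) + z(FA)) = 0.112
c > 0 → conservative criterion (biased toward responding “no”).

conservative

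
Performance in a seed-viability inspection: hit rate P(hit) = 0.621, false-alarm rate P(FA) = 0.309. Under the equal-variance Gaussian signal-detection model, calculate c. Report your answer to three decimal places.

c = 0.095

Φ⁻¹(H) = Φ⁻¹(0.621) = 0.3081
Φ⁻¹(FA) = Φ⁻¹(0.309) = -0.4987
c = −½·[z(H) + z(FA)] = −0.5 × (0.3081 + (-0.4987)) = 0.0953
c > 0: the technician has a conservative response bias.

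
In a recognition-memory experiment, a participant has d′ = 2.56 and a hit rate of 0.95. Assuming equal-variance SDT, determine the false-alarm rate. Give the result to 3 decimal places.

z(hit rate) = z(0.95) = 1.6449
z(FA) = z(H) − d' = 1.6449 − 2.56 = -0.9151
false-alarm rate = Φ(-0.9151) = 0.1801

false-alarm rate = 0.180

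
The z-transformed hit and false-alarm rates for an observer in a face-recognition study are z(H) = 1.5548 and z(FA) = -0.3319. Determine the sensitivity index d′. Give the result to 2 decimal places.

d′ = 1.89

d' = z(H) − z(FA) = 1.5548 − (-0.3319) = 1.8867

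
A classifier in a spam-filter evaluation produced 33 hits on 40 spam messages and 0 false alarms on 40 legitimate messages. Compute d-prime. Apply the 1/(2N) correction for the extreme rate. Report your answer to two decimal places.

The false-alarm rate is 0/40 = 0, so apply the 1/(2N) correction: FA → 1/(2·40) = 0.01250.
z(H) = z(0.82500) = 0.935
z(FA) = z(0.01250) = -2.241
d' = 0.935 − (-2.241) = 3.176

d-prime = 3.18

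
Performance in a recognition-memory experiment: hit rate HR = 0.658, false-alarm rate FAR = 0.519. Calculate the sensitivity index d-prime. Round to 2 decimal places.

z(0.658) = 0.407, z(0.519) = 0.048
d' = z(H) − z(FA) = 0.407 − 0.048 = 0.359

d-prime = 0.36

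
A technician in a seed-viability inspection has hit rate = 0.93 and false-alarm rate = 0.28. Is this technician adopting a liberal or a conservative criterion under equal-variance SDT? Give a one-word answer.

liberal

z(H) = 1.476, z(FA) = -0.583
c = −½·(z(H) + z(FA)) = -0.4465
c < 0 → liberal criterion (biased toward responding “yes”).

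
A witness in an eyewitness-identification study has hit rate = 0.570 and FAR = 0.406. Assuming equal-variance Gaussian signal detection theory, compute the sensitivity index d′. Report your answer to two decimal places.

d′ = 0.41

Φ⁻¹(H) = 0.1764
Φ⁻¹(FA) = -0.2378
d' = z(H) − z(FA) = 0.1764 − (-0.2378) = 0.4142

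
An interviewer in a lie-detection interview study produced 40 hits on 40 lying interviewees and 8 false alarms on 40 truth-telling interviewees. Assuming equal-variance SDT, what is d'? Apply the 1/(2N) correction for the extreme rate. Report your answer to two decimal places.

The hit rate is 40/40 = 1, so apply the 1/(2N) correction: H → 1 − 1/(2·40) = 0.98750.
z(H) = z(0.98750) = 2.241
z(FA) = z(0.20000) = -0.842
d' = 2.241 − (-0.842) = 3.083

d' = 3.08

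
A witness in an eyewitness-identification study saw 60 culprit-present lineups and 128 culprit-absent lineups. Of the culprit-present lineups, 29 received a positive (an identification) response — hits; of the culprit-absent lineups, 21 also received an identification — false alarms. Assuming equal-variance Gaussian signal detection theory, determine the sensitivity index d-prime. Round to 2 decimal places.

d-prime = 0.94

H = 29/60 = 0.4833
FA = 21/128 = 0.1641
z(H) = z(0.4833) = -0.0419
z(FA) = z(0.1641) = -0.9777
d' = z(H) − z(FA) = -0.0419 − (-0.9777) = 0.9358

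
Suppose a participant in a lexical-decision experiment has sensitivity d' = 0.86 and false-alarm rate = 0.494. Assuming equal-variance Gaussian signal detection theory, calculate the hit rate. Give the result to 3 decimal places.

z(false-alarm rate) = z(0.494) = -0.0150
z(H) = z(FA) + d' = -0.0150 + 0.86 = 0.8450
hit rate = Φ(0.8450) = 0.8009

hit rate = 0.801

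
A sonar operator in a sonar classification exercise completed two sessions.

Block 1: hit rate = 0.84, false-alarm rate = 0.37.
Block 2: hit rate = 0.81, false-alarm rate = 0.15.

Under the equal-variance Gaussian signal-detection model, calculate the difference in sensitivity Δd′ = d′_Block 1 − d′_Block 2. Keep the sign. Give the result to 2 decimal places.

Δd′ = -0.59

Block 1: z(0.84) = 0.994, z(0.37) = -0.332, d' = 1.326
Block 2: z(0.81) = 0.878, z(0.15) = -1.036, d' = 1.914
Δd' = d'_Block 1 − d'_Block 2 = 1.326 − 1.914 = -0.588
Block 2 has the higher sensitivity.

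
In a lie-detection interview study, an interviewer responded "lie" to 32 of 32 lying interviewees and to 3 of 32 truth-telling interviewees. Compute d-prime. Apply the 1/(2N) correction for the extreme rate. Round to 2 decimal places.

The hit rate is 32/32 = 1, so apply the 1/(2N) correction: H → 1 − 1/(2·32) = 0.98438.
z(H) = z(0.98438) = 2.154
z(FA) = z(0.09375) = -1.318
d' = 2.154 − (-1.318) = 3.472

d-prime = 3.47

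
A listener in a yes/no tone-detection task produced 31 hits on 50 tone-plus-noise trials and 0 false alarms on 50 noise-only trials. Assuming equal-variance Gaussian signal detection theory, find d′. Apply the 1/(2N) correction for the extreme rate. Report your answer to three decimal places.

The false-alarm rate is 0/50 = 0, so apply the 1/(2N) correction: FA → 1/(2·50) = 0.01000.
z(H) = z(0.62000) = 0.3055
z(FA) = z(0.01000) = -2.3263
d' = 0.3055 − (-2.3263) = 2.6318

d′ = 2.632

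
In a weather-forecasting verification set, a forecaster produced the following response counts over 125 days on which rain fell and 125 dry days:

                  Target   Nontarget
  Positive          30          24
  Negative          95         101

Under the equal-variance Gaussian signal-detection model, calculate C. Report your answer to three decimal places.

C = 0.788

H = 30/125 = 0.2400
FA = 24/125 = 0.1920
z(H) = -0.7063
z(FA) = -0.8705
c = −½·[z(H) + z(FA)] = −0.5 × (-0.7063 + (-0.8705)) = 0.7884
c > 0: the forecaster has a conservative response bias.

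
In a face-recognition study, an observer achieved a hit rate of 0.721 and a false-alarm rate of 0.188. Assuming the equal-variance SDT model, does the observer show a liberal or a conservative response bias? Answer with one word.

z(H) = 0.586, z(FA) = -0.885
c = −½·(z(H) + z(FA)) = 0.1495
c > 0 → conservative criterion (biased toward responding “no”).

conservative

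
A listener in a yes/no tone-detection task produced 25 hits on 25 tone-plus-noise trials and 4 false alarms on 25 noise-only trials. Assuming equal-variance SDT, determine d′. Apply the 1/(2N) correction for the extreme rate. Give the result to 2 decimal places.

The hit rate is 25/25 = 1, so apply the 1/(2N) correction: H → 1 − 1/(2·25) = 0.98000.
z(H) = z(0.98000) = 2.054
z(FA) = z(0.16000) = -0.994
d' = 2.054 − (-0.994) = 3.048

d′ = 3.05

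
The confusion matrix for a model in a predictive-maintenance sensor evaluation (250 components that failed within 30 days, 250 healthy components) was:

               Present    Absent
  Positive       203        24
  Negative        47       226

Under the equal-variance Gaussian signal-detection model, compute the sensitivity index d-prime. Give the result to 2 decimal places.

d-prime = 2.19

H = 203/250 = 0.8120
FA = 24/250 = 0.0960
z(0.8120) = 0.8853, z(0.0960) = -1.3047
d' = z(H) − z(FA) = 0.8853 − (-1.3047) = 2.1900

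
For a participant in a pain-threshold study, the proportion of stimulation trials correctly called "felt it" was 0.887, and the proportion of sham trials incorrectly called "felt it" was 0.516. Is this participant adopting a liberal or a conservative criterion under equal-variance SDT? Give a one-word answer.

liberal

z(H) = 1.211, z(FA) = 0.040
c = −½·(z(H) + z(FA)) = -0.6255
c < 0 → liberal criterion (biased toward responding “yes”).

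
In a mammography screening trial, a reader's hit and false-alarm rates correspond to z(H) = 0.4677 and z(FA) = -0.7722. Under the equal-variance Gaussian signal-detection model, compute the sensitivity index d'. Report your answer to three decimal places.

d' = z(H) − z(FA) = 0.4677 − (-0.7722) = 1.2399

d' = 1.240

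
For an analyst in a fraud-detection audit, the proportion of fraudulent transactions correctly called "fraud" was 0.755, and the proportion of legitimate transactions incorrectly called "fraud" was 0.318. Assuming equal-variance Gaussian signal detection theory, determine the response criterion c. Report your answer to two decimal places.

z(H) = z(0.755) = 0.690
z(FA) = z(0.318) = -0.473
c = −½·[z(H) + z(FA)] = −0.5 × (0.690 + (-0.473)) = -0.1085
c < 0: the analyst has a liberal response bias.

c = -0.11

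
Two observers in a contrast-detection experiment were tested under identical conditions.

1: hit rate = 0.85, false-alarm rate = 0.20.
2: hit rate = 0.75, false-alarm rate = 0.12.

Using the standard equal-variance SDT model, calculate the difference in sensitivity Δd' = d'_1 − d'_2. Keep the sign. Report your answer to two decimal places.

Δd' = 0.03

1: z(0.85) = 1.036, z(0.20) = -0.842, d' = 1.878
2: z(0.75) = 0.674, z(0.12) = -1.175, d' = 1.849
Δd' = d'_1 − d'_2 = 1.878 − 1.849 = 0.029
1 has the higher sensitivity.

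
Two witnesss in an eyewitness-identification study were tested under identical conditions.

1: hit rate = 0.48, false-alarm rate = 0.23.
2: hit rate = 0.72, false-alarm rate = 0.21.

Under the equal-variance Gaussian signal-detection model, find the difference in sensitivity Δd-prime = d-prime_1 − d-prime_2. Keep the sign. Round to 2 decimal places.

1: z(0.48) = -0.050, z(0.23) = -0.739, d' = 0.689
2: z(0.72) = 0.583, z(0.21) = -0.806, d' = 1.389
Δd' = d'_1 − d'_2 = 0.689 − 1.389 = -0.700
2 has the higher sensitivity.

Δd-prime = -0.70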